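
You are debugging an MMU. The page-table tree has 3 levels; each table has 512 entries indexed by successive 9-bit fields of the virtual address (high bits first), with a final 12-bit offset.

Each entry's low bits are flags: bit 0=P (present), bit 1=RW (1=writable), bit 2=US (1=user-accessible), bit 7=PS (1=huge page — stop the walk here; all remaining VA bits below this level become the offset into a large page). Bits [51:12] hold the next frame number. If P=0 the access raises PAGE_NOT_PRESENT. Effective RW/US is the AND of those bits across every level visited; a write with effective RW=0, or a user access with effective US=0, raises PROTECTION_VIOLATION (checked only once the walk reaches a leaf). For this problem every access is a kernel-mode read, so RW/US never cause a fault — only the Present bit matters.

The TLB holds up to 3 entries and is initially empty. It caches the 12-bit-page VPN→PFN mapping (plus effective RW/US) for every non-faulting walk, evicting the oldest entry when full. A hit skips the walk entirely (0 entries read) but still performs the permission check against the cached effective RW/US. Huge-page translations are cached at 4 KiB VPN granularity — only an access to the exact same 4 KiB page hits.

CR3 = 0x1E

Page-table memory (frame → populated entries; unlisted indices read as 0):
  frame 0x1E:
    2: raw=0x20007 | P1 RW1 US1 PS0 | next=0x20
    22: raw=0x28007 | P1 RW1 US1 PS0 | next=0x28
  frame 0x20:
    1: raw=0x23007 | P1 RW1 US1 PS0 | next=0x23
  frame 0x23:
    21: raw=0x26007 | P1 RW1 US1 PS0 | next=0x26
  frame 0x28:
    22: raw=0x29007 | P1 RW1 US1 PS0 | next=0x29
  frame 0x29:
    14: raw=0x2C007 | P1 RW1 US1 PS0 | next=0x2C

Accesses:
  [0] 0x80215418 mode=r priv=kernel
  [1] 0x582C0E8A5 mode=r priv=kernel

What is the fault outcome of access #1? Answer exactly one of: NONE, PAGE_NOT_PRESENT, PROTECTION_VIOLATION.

Per-access translation:
#0 VA=0x80215418 (r,kernel):
  L0: frame=0x1E idx=2 entry=0x20007 [P=1 RW=1 US=1 PS=0]
  L1: frame=0x20 idx=1 entry=0x23007 [P=1 RW=1 US=1 PS=0]
  L2: frame=0x23 idx=21 entry=0x26007 [P=1 RW=1 US=1 PS=0]
  ⇒ phys 0x26418  [3 reads]
#1 VA=0x582C0E8A5 (r,kernel):
  L0: frame=0x1E idx=22 entry=0x28007 [P=1 RW=1 US=1 PS=0]
  L1: frame=0x28 idx=22 entry=0x29007 [P=1 RW=1 US=1 PS=0]
  L2: frame=0x29 idx=14 entry=0x2C007 [P=1 RW=1 US=1 PS=0]
  ⇒ phys 0x2C8A5  [3 reads]

Access #1 fault: NONE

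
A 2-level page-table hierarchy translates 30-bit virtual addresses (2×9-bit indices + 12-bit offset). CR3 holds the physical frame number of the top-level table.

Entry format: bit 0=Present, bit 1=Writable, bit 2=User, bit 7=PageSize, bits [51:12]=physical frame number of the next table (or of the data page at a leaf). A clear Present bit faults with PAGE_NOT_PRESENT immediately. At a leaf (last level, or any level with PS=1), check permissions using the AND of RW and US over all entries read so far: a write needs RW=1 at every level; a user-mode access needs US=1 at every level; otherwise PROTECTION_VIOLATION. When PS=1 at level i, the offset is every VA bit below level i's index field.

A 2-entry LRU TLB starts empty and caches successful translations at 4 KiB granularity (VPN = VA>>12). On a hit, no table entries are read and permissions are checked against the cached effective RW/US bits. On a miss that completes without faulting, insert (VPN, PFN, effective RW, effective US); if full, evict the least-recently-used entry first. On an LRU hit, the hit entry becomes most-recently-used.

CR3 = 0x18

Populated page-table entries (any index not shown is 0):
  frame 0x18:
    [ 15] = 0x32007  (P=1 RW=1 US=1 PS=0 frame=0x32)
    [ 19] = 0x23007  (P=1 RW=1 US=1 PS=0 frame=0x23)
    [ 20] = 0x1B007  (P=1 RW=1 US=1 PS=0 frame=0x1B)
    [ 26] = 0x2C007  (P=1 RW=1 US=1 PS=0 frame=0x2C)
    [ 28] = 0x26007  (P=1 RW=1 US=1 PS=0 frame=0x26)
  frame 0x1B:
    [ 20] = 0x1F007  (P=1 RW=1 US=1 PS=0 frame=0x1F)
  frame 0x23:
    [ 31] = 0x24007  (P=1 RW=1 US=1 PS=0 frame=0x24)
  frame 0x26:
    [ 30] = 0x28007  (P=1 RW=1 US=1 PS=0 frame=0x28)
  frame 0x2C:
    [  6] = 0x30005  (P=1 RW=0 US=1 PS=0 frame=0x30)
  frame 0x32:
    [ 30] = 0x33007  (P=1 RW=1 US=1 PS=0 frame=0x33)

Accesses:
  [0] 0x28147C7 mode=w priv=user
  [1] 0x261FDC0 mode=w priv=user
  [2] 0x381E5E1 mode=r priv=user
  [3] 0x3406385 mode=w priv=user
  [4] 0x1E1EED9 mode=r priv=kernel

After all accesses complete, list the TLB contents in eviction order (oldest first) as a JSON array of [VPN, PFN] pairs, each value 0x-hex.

Per-access translation:
#0 VA=0x28147C7 (w,user):
  L0 @0x18[20] → 0x1B007  P=1,RW=1,US=1,PS=0
  L1 @0x1B[20] → 0x1F007  P=1,RW=1,US=1,PS=0
  ⇒ phys 0x1F7C7  [2 reads]
#1 VA=0x261FDC0 (w,user):
  L0 @0x18[19] → 0x23007  P=1,RW=1,US=1,PS=0
  L1 @0x23[31] → 0x24007  P=1,RW=1,US=1,PS=0
  ⇒ phys 0x24DC0  [2 reads]
#2 VA=0x381E5E1 (r,user):
  L0 @0x18[28] → 0x26007  P=1,RW=1,US=1,PS=0
  L1 @0x26[30] → 0x28007  P=1,RW=1,US=1,PS=0
  ⇒ phys 0x285E1  [2 reads]
#3 VA=0x3406385 (w,user):
  L0 @0x18[26] → 0x2C007  P=1,RW=1,US=1,PS=0
  L1 @0x2C[6] → 0x30005  P=1,RW=0,US=1,PS=0
  ✗ PROTECTION_VIOLATION  [2 reads]
#4 VA=0x1E1EED9 (r,kernel):
  L0 @0x18[15] → 0x32007  P=1,RW=1,US=1,PS=0
  L1 @0x32[30] → 0x33007  P=1,RW=1,US=1,PS=0
  ⇒ phys 0x33ED9  [2 reads]

TLB: [["0x381E", "0x28"], ["0x1E1E", "0x33"]]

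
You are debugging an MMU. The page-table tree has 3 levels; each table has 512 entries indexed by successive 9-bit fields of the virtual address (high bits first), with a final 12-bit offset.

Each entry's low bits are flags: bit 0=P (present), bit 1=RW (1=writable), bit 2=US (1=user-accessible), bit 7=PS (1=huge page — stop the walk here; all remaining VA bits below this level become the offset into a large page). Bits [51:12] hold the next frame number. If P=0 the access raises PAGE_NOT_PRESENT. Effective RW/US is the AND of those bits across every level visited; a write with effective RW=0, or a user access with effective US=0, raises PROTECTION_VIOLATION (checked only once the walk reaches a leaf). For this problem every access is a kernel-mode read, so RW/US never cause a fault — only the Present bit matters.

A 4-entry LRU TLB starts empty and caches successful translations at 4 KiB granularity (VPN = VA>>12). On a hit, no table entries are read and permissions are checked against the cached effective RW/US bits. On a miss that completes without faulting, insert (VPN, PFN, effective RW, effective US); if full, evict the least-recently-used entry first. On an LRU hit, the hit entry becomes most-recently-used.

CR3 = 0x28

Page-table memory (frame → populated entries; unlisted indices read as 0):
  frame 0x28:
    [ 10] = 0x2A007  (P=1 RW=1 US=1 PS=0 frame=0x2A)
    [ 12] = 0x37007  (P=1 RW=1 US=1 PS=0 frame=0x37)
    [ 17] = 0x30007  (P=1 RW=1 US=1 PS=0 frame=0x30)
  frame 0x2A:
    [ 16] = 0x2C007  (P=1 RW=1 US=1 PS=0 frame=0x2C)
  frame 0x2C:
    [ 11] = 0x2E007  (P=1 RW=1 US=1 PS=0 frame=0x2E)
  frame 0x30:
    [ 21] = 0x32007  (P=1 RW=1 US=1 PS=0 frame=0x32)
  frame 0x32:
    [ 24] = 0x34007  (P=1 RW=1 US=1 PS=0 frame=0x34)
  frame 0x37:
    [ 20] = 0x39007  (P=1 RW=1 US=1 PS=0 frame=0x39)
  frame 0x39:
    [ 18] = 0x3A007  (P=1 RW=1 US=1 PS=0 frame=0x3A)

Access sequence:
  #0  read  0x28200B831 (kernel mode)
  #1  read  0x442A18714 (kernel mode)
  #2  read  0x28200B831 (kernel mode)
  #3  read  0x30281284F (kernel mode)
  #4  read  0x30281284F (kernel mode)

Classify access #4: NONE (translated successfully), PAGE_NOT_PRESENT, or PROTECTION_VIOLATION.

Walk each access:
#0 VA=0x28200B831 (r,kernel):
  [0] read 0x28 idx=10: raw=0x2A007 flags P=1 W=1 U=1 S=0
  [1] read 0x2A idx=16: raw=0x2C007 flags P=1 W=1 U=1 S=0
  [2] read 0x2C idx=11: raw=0x2E007 flags P=1 W=1 U=1 S=0
  ⇒ phys 0x2E831  [3 reads]
#1 VA=0x442A18714 (r,kernel):
  [0] read 0x28 idx=17: raw=0x30007 flags P=1 W=1 U=1 S=0
  [1] read 0x30 idx=21: raw=0x32007 flags P=1 W=1 U=1 S=0
  [2] read 0x32 idx=24: raw=0x34007 flags P=1 W=1 U=1 S=0
  ⇒ phys 0x34714  [3 reads]
#2 VA=0x28200B831 (r,kernel):
  TLB hit vpn=0x28200B → PA=0x2E831
#3 VA=0x30281284F (r,kernel):
  [0] read 0x28 idx=12: raw=0x37007 flags P=1 W=1 U=1 S=0
  [1] read 0x37 idx=20: raw=0x39007 flags P=1 W=1 U=1 S=0
  [2] read 0x39 idx=18: raw=0x3A007 flags P=1 W=1 U=1 S=0
  ⇒ phys 0x3A84F  [3 reads]
#4 VA=0x30281284F (r,kernel):
  TLB hit vpn=0x302812 → PA=0x3A84F

Access #4 fault: NONE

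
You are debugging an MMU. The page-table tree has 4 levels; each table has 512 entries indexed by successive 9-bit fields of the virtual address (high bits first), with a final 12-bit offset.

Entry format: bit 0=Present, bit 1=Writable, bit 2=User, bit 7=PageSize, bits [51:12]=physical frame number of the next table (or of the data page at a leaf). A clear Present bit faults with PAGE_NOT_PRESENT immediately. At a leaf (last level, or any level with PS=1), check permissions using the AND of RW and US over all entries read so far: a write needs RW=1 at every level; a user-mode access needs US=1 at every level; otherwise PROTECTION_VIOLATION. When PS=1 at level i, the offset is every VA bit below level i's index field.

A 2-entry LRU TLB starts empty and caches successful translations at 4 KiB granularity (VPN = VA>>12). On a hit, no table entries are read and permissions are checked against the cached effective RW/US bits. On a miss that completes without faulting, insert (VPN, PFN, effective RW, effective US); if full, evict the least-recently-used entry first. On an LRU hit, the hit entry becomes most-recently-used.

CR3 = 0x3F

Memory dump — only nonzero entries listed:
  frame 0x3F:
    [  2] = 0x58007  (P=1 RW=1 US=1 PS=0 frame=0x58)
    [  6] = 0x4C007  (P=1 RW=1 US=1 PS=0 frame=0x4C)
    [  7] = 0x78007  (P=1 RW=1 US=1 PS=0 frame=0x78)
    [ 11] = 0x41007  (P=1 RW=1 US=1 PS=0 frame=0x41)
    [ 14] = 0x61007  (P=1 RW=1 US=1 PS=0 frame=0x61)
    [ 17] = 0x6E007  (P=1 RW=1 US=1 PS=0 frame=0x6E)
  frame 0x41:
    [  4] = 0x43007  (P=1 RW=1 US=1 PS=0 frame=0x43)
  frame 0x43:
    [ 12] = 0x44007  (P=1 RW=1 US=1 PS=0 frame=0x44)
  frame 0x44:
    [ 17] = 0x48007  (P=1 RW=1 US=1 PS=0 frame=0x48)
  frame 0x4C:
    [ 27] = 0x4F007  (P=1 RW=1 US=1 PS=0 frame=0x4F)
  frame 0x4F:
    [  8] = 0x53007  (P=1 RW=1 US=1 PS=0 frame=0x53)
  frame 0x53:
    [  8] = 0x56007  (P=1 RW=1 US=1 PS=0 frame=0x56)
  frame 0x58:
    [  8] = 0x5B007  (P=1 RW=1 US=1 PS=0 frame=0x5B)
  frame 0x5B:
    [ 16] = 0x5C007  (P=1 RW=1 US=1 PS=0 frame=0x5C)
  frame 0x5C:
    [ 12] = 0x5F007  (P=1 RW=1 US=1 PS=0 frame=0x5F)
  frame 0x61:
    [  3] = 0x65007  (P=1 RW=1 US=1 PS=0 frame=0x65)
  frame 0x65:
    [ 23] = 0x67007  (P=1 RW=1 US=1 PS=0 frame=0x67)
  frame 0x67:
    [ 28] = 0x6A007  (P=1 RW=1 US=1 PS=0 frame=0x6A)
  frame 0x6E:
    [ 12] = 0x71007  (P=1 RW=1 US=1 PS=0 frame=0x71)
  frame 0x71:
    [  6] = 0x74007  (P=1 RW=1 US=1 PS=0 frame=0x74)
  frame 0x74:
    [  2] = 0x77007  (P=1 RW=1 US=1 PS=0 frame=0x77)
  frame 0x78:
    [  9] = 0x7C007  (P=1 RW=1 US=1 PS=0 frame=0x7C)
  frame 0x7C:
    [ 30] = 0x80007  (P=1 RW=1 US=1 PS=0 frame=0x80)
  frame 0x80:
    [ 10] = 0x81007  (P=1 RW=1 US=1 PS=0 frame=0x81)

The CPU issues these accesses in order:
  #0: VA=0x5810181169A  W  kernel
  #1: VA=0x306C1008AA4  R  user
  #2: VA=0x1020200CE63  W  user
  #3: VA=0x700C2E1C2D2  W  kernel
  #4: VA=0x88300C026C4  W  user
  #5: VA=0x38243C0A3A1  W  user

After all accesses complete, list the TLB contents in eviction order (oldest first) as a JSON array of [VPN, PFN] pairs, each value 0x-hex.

Walk each access:
#0 VA=0x5810181169A (w,kernel):
  [0] read 0x3F idx=11: raw=0x41007 flags P=1 W=1 U=1 S=0
  [1] read 0x41 idx=4: raw=0x43007 flags P=1 W=1 U=1 S=0
  [2] read 0x43 idx=12: raw=0x44007 flags P=1 W=1 U=1 S=0
  [3] read 0x44 idx=17: raw=0x48007 flags P=1 W=1 U=1 S=0
  ⇒ phys 0x4869A  [4 reads]
#1 VA=0x306C1008AA4 (r,user):
  [0] read 0x3F idx=6: raw=0x4C007 flags P=1 W=1 U=1 S=0
  [1] read 0x4C idx=27: raw=0x4F007 flags P=1 W=1 U=1 S=0
  [2] read 0x4F idx=8: raw=0x53007 flags P=1 W=1 U=1 S=0
  [3] read 0x53 idx=8: raw=0x56007 flags P=1 W=1 U=1 S=0
  ⇒ phys 0x56AA4  [4 reads]
#2 VA=0x1020200CE63 (w,user):
  [0] read 0x3F idx=2: raw=0x58007 flags P=1 W=1 U=1 S=0
  [1] read 0x58 idx=8: raw=0x5B007 flags P=1 W=1 U=1 S=0
  [2] read 0x5B idx=16: raw=0x5C007 flags P=1 W=1 U=1 S=0
  [3] read 0x5C idx=12: raw=0x5F007 flags P=1 W=1 U=1 S=0
  ⇒ phys 0x5FE63  [4 reads]
#3 VA=0x700C2E1C2D2 (w,kernel):
  [0] read 0x3F idx=14: raw=0x61007 flags P=1 W=1 U=1 S=0
  [1] read 0x61 idx=3: raw=0x65007 flags P=1 W=1 U=1 S=0
  [2] read 0x65 idx=23: raw=0x67007 flags P=1 W=1 U=1 S=0
  [3] read 0x67 idx=28: raw=0x6A007 flags P=1 W=1 U=1 S=0
  ⇒ phys 0x6A2D2  [4 reads]
#4 VA=0x88300C026C4 (w,user):
  [0] read 0x3F idx=17: raw=0x6E007 flags P=1 W=1 U=1 S=0
  [1] read 0x6E idx=12: raw=0x71007 flags P=1 W=1 U=1 S=0
  [2] read 0x71 idx=6: raw=0x74007 flags P=1 W=1 U=1 S=0
  [3] read 0x74 idx=2: raw=0x77007 flags P=1 W=1 U=1 S=0
  ⇒ phys 0x776C4  [4 reads]
#5 VA=0x38243C0A3A1 (w,user):
  [0] read 0x3F idx=7: raw=0x78007 flags P=1 W=1 U=1 S=0
  [1] read 0x78 idx=9: raw=0x7C007 flags P=1 W=1 U=1 S=0
  [2] read 0x7C idx=30: raw=0x80007 flags P=1 W=1 U=1 S=0
  [3] read 0x80 idx=10: raw=0x81007 flags P=1 W=1 U=1 S=0
  ⇒ phys 0x813A1  [4 reads]

TLB: [["0x88300C02", "0x77"], ["0x38243C0A", "0x81"]]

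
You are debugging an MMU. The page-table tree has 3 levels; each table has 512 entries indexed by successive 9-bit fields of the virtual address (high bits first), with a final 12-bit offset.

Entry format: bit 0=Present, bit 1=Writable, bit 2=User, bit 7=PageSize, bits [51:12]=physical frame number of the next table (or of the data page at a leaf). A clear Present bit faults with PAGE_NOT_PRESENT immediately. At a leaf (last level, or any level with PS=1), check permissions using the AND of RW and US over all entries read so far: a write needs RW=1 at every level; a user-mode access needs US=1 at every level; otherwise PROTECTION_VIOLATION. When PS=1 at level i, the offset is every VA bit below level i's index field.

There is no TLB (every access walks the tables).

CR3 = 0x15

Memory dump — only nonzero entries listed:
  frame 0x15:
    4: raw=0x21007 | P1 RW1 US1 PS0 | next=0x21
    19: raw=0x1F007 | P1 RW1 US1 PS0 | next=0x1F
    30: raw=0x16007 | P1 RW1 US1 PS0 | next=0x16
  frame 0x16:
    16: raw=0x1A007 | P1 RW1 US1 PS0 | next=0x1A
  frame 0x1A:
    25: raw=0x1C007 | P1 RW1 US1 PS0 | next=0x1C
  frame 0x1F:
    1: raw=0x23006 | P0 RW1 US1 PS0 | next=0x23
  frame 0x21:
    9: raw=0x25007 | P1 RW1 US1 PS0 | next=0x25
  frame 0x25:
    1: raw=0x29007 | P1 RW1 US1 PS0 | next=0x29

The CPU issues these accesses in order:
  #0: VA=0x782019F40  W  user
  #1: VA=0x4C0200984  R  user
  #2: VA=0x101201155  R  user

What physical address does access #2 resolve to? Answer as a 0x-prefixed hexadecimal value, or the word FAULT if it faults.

Walk each access:
#0 VA=0x782019F40 (w,user):
  L0 @0x15[30] → 0x16007  P=1,RW=1,US=1,PS=0
  L1 @0x16[16] → 0x1A007  P=1,RW=1,US=1,PS=0
  L2 @0x1A[25] → 0x1C007  P=1,RW=1,US=1,PS=0
  → PA=0x1CF40  (3 entries read)
#1 VA=0x4C0200984 (r,user):
  L0 @0x15[19] → 0x1F007  P=1,RW=1,US=1,PS=0
  L1 @0x1F[1] → 0x23006  P=0,RW=1,US=1,PS=0
  → PAGE_NOT_PRESENT  (2 entries read)
#2 VA=0x101201155 (r,user):
  L0 @0x15[4] → 0x21007  P=1,RW=1,US=1,PS=0
  L1 @0x21[9] → 0x25007  P=1,RW=1,US=1,PS=0
  L2 @0x25[1] → 0x29007  P=1,RW=1,US=1,PS=0
  → PA=0x29155  (3 entries read)

Access #2 PA: 0x29155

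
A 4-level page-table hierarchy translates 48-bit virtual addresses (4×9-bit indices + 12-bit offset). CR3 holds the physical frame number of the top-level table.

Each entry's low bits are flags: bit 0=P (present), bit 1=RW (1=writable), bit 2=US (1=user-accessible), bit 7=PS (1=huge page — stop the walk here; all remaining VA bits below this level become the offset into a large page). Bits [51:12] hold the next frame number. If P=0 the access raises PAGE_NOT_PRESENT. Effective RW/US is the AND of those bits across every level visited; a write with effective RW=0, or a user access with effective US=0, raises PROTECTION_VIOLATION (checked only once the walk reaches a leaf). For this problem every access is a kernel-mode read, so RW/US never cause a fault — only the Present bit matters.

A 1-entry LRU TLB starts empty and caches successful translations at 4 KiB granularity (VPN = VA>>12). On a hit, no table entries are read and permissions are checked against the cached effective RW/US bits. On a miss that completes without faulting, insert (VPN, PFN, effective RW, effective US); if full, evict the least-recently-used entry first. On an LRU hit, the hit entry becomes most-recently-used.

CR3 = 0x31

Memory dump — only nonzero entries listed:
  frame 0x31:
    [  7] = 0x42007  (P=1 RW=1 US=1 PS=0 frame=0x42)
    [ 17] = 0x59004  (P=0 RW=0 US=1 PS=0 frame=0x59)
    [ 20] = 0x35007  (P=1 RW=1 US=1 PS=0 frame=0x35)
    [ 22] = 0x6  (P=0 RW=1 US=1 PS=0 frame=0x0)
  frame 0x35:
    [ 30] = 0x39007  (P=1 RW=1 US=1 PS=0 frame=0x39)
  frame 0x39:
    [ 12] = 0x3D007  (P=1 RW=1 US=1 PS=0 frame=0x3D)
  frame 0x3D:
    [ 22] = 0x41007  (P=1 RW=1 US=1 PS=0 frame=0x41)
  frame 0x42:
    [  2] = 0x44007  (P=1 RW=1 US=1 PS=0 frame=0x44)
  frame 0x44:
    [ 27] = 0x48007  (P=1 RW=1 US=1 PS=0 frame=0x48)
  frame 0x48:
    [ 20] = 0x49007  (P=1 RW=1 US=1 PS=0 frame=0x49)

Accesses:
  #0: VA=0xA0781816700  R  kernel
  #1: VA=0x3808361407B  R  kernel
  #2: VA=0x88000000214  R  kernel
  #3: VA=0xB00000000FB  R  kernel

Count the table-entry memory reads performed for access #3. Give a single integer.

Per-access translation:
#0 VA=0xA0781816700 (r,kernel):
  lvl0: tbl 0x31, slot 20 ⇒ 0x35007 (P1/RW1/US1/PS0)
  lvl1: tbl 0x35, slot 30 ⇒ 0x39007 (P1/RW1/US1/PS0)
  lvl2: tbl 0x39, slot 12 ⇒ 0x3D007 (P1/RW1/US1/PS0)
  lvl3: tbl 0x3D, slot 22 ⇒ 0x41007 (P1/RW1/US1/PS0)
  ✓ 0x41700  — 4 lookups
#1 VA=0x3808361407B (r,kernel):
  lvl0: tbl 0x31, slot 7 ⇒ 0x42007 (P1/RW1/US1/PS0)
  lvl1: tbl 0x42, slot 2 ⇒ 0x44007 (P1/RW1/US1/PS0)
  lvl2: tbl 0x44, slot 27 ⇒ 0x48007 (P1/RW1/US1/PS0)
  lvl3: tbl 0x48, slot 20 ⇒ 0x49007 (P1/RW1/US1/PS0)
  ✓ 0x4907B  — 4 lookups
#2 VA=0x88000000214 (r,kernel):
  lvl0: tbl 0x31, slot 17 ⇒ 0x59004 (P0/RW0/US1/PS0)
  ✗ PAGE_NOT_PRESENT  [1 reads]
#3 VA=0xB00000000FB (r,kernel):
  lvl0: tbl 0x31, slot 22 ⇒ 0x6 (P0/RW1/US1/PS0)
  ✗ PAGE_NOT_PRESENT  [1 reads]

Entries read for #3: 1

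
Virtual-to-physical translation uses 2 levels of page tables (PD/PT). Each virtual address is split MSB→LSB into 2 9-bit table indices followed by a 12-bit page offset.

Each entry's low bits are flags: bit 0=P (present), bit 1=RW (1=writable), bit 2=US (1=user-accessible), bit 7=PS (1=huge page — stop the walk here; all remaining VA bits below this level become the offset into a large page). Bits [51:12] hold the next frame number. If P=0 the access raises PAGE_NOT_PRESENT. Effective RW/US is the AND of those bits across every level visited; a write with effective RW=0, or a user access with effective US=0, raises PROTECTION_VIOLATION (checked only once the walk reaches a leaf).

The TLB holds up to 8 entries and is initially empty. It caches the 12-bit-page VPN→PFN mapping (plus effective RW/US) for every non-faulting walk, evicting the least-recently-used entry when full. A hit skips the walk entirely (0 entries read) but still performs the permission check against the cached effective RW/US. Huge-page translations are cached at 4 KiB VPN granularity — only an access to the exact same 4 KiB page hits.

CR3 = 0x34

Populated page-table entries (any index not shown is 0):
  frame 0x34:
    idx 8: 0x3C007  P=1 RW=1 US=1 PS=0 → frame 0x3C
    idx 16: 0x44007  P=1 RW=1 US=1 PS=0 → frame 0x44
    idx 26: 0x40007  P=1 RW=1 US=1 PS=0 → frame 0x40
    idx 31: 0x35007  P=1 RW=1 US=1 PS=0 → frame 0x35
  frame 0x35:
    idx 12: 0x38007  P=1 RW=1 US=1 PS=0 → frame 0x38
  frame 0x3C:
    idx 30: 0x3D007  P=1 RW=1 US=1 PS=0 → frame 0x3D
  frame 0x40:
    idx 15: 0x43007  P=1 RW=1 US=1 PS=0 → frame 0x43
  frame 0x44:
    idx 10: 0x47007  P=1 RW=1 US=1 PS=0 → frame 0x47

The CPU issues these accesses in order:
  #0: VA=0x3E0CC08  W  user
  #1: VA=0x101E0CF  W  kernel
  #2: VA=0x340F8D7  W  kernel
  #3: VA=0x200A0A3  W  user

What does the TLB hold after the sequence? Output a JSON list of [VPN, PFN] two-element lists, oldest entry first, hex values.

Per-access translation:
#0 VA=0x3E0CC08 (w,user):
  L0: frame=0x34 idx=31 entry=0x35007 [P=1 RW=1 US=1 PS=0]
  L1: frame=0x35 idx=12 entry=0x38007 [P=1 RW=1 US=1 PS=0]
  ⇒ phys 0x38C08  [2 reads]
#1 VA=0x101E0CF (w,kernel):
  L0: frame=0x34 idx=8 entry=0x3C007 [P=1 RW=1 US=1 PS=0]
  L1: frame=0x3C idx=30 entry=0x3D007 [P=1 RW=1 US=1 PS=0]
  ⇒ phys 0x3D0CF  [2 reads]
#2 VA=0x340F8D7 (w,kernel):
  L0: frame=0x34 idx=26 entry=0x40007 [P=1 RW=1 US=1 PS=0]
  L1: frame=0x40 idx=15 entry=0x43007 [P=1 RW=1 US=1 PS=0]
  ⇒ phys 0x438D7  [2 reads]
#3 VA=0x200A0A3 (w,user):
  L0: frame=0x34 idx=16 entry=0x44007 [P=1 RW=1 US=1 PS=0]
  L1: frame=0x44 idx=10 entry=0x47007 [P=1 RW=1 US=1 PS=0]
  ⇒ phys 0x470A3  [2 reads]

TLB: [["0x3E0C", "0x38"], ["0x101E", "0x3D"], ["0x340F", "0x43"], ["0x200A", "0x47"]]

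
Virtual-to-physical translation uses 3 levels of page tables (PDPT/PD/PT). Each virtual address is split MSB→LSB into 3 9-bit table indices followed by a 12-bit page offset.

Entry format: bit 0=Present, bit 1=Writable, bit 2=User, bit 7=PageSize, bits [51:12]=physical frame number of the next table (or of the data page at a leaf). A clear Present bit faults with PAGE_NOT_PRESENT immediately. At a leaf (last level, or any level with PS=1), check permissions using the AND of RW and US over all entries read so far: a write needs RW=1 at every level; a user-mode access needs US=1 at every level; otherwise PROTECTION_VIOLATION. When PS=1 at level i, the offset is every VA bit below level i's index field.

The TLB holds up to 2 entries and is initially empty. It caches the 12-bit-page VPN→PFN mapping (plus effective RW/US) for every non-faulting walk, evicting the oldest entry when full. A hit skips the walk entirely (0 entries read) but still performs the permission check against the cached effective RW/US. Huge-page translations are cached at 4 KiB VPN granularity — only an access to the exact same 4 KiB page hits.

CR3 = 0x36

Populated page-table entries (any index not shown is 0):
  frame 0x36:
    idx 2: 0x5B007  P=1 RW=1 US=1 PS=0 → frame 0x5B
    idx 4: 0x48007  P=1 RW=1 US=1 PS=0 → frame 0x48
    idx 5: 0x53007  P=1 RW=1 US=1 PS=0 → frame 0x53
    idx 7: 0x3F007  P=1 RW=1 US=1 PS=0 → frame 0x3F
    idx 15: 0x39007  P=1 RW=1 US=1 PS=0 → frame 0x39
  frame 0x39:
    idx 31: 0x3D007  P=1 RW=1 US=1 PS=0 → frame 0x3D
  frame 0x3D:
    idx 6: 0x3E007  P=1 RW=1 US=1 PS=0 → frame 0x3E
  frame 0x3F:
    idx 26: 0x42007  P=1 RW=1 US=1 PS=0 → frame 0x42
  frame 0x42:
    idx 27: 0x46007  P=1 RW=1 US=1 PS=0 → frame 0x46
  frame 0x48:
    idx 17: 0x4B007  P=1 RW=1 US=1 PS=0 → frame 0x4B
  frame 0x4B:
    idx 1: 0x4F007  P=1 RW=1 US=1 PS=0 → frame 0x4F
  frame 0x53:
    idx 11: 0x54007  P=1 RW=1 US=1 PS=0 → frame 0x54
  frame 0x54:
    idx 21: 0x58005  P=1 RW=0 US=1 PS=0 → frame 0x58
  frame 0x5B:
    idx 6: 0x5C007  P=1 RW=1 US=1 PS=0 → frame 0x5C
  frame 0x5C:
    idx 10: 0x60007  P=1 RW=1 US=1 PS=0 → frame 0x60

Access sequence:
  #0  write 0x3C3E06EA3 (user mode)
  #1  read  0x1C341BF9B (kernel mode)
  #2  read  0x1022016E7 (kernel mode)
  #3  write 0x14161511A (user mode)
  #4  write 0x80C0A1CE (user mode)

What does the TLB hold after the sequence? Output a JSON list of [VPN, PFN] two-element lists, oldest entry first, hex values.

Walk each access:
#0 VA=0x3C3E06EA3 (w,user):
  L0 @0x36[15] → 0x39007  P=1,RW=1,US=1,PS=0
  L1 @0x39[31] → 0x3D007  P=1,RW=1,US=1,PS=0
  L2 @0x3D[6] → 0x3E007  P=1,RW=1,US=1,PS=0
  ⇒ phys 0x3EEA3  [3 reads]
#1 VA=0x1C341BF9B (r,kernel):
  L0 @0x36[7] → 0x3F007  P=1,RW=1,US=1,PS=0
  L1 @0x3F[26] → 0x42007  P=1,RW=1,US=1,PS=0
  L2 @0x42[27] → 0x46007  P=1,RW=1,US=1,PS=0
  ⇒ phys 0x46F9B  [3 reads]
#2 VA=0x1022016E7 (r,kernel):
  L0 @0x36[4] → 0x48007  P=1,RW=1,US=1,PS=0
  L1 @0x48[17] → 0x4B007  P=1,RW=1,US=1,PS=0
  L2 @0x4B[1] → 0x4F007  P=1,RW=1,US=1,PS=0
  ⇒ phys 0x4F6E7  [3 reads]
#3 VA=0x14161511A (w,user):
  L0 @0x36[5] → 0x53007  P=1,RW=1,US=1,PS=0
  L1 @0x53[11] → 0x54007  P=1,RW=1,US=1,PS=0
  L2 @0x54[21] → 0x58005  P=1,RW=0,US=1,PS=0
  → PROTECTION_VIOLATION  (3 entries read)
#4 VA=0x80C0A1CE (w,user):
  L0 @0x36[2] → 0x5B007  P=1,RW=1,US=1,PS=0
  L1 @0x5B[6] → 0x5C007  P=1,RW=1,US=1,PS=0
  L2 @0x5C[10] → 0x60007  P=1,RW=1,US=1,PS=0
  ⇒ phys 0x601CE  [3 reads]

TLB: [["0x102201", "0x4F"], ["0x80C0A", "0x60"]]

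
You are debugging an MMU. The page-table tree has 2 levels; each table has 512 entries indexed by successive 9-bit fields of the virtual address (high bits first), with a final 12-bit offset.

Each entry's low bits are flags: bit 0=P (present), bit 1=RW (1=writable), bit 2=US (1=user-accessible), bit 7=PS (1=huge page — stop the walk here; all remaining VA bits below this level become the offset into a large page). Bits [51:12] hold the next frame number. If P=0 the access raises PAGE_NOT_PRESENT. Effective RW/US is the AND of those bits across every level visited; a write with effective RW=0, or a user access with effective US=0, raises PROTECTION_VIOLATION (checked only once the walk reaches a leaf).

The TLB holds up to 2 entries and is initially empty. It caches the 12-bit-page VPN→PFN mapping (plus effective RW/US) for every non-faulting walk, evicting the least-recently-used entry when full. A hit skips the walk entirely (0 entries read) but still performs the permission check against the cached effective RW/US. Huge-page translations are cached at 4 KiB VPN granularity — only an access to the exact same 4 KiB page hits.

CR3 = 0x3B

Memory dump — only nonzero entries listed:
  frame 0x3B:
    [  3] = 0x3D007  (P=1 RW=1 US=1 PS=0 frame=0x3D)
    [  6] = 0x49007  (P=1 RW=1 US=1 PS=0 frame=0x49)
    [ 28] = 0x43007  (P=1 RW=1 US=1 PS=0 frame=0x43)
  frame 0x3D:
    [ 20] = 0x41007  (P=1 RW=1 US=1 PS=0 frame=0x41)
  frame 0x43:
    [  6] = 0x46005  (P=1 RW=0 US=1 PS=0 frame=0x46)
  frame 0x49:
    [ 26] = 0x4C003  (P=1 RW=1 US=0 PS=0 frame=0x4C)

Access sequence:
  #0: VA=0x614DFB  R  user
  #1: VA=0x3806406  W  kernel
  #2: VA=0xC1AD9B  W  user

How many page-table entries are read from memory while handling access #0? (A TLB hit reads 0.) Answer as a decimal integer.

Trace:
#0 VA=0x614DFB (r,user):
  [0] read 0x3B idx=3: raw=0x3D007 flags P=1 W=1 U=1 S=0
  [1] read 0x3D idx=20: raw=0x41007 flags P=1 W=1 U=1 S=0
  → PA=0x41DFB  (2 entries read)
#1 VA=0x3806406 (w,kernel):
  [0] read 0x3B idx=28: raw=0x43007 flags P=1 W=1 U=1 S=0
  [1] read 0x43 idx=6: raw=0x46005 flags P=1 W=0 U=1 S=0
  → PROTECTION_VIOLATION  (2 entries read)
#2 VA=0xC1AD9B (w,user):
  [0] read 0x3B idx=6: raw=0x49007 flags P=1 W=1 U=1 S=0
  [1] read 0x49 idx=26: raw=0x4C003 flags P=1 W=1 U=0 S=0
  → PROTECTION_VIOLATION  (2 entries read)

Entries read for #0: 2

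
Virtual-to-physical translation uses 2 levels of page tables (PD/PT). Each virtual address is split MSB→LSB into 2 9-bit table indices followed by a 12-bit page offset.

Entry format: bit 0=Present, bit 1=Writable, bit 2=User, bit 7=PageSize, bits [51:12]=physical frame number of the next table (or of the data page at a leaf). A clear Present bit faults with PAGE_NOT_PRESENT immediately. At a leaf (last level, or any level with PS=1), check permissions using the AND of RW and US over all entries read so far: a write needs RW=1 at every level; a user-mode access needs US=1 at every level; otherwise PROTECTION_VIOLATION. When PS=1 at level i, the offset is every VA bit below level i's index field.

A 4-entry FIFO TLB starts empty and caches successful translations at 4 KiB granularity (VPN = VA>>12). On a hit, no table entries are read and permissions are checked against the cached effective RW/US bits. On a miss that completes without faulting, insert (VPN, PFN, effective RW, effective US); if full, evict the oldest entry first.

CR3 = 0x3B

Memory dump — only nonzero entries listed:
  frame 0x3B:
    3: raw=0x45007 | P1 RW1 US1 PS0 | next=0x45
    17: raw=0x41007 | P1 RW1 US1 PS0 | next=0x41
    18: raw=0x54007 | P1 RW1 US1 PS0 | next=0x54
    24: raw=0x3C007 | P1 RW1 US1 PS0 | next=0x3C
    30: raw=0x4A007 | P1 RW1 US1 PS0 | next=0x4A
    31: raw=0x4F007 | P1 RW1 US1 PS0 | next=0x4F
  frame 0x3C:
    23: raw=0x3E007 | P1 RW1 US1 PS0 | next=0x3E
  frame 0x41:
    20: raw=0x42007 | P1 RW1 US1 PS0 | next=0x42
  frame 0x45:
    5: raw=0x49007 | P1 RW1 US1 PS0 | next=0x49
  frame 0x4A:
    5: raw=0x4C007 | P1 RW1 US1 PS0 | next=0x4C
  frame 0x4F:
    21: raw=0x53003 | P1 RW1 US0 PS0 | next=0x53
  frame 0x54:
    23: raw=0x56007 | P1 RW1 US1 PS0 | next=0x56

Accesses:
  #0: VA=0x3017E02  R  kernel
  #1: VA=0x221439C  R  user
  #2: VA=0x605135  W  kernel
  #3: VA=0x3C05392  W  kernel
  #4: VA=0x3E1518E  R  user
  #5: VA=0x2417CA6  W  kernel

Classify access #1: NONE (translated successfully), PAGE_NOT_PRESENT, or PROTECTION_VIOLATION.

Per-access translation:
#0 VA=0x3017E02 (r,kernel):
  L0: frame=0x3B idx=24 entry=0x3C007 [P=1 RW=1 US=1 PS=0]
  L1: frame=0x3C idx=23 entry=0x3E007 [P=1 RW=1 US=1 PS=0]
  ✓ 0x3EE02  — 2 lookups
#1 VA=0x221439C (r,user):
  L0: frame=0x3B idx=17 entry=0x41007 [P=1 RW=1 US=1 PS=0]
  L1: frame=0x41 idx=20 entry=0x42007 [P=1 RW=1 US=1 PS=0]
  ✓ 0x4239C  — 2 lookups
#2 VA=0x605135 (w,kernel):
  L0: frame=0x3B idx=3 entry=0x45007 [P=1 RW=1 US=1 PS=0]
  L1: frame=0x45 idx=5 entry=0x49007 [P=1 RW=1 US=1 PS=0]
  ✓ 0x49135  — 2 lookups
#3 VA=0x3C05392 (w,kernel):
  L0: frame=0x3B idx=30 entry=0x4A007 [P=1 RW=1 US=1 PS=0]
  L1: frame=0x4A idx=5 entry=0x4C007 [P=1 RW=1 US=1 PS=0]
  ✓ 0x4C392  — 2 lookups
#4 VA=0x3E1518E (r,user):
  L0: frame=0x3B idx=31 entry=0x4F007 [P=1 RW=1 US=1 PS=0]
  L1: frame=0x4F idx=21 entry=0x53003 [P=1 RW=1 US=0 PS=0]
  ⇒ fault: PROTECTION_VIOLATION  — 2 lookups
#5 VA=0x2417CA6 (w,kernel):
  L0: frame=0x3B idx=18 entry=0x54007 [P=1 RW=1 US=1 PS=0]
  L1: frame=0x54 idx=23 entry=0x56007 [P=1 RW=1 US=1 PS=0]
  ✓ 0x56CA6  — 2 lookups

Access #1 fault: NONE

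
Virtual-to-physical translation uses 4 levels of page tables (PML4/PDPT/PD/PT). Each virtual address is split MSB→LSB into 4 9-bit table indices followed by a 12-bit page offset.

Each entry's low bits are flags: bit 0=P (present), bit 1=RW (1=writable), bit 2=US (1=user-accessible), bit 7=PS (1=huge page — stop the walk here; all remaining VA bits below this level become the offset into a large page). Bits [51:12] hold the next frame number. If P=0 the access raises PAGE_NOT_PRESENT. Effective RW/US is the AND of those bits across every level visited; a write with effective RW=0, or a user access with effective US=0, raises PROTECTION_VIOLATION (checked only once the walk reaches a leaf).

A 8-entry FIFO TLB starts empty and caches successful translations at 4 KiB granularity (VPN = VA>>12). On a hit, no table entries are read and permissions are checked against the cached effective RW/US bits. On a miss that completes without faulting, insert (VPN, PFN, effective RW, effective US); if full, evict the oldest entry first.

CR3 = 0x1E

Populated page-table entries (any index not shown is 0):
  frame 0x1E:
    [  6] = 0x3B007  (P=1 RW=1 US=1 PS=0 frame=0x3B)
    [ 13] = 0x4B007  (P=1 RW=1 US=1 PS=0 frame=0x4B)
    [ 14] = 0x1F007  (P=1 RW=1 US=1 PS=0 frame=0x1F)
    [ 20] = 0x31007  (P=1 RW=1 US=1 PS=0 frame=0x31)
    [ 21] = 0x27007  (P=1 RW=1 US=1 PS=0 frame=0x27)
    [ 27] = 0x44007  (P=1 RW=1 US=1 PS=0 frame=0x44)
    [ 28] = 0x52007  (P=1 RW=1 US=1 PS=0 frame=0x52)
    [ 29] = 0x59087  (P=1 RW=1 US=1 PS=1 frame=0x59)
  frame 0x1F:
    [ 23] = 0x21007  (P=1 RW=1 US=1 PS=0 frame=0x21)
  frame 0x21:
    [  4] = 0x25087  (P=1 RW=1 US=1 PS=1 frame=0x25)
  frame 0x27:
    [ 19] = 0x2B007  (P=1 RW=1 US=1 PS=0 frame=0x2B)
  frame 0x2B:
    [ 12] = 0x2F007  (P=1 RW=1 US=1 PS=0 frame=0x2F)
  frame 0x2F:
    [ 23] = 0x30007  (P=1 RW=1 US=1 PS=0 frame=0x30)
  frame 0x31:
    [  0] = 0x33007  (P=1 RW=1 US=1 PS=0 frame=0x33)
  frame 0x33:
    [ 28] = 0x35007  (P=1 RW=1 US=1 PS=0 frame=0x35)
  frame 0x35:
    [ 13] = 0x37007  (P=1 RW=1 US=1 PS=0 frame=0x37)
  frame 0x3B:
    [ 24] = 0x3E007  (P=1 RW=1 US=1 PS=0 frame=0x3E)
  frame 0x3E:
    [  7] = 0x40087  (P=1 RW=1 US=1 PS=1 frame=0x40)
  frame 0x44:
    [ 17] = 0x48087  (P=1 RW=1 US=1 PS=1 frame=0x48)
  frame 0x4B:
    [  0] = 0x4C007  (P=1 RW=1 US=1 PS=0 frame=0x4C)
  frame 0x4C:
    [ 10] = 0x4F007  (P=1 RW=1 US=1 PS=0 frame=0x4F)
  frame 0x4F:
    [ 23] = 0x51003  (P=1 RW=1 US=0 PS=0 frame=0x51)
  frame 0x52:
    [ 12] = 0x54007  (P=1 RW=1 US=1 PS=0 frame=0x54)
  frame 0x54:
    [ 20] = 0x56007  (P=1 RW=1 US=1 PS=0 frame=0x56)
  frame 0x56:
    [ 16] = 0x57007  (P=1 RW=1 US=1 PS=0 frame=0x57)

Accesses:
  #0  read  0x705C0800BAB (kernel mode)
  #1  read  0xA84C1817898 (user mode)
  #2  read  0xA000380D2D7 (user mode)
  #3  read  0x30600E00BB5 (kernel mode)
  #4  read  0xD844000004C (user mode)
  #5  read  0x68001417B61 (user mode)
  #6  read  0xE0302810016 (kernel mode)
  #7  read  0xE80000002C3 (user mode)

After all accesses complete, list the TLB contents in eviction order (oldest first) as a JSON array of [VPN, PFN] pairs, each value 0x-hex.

Per-access translation:
#0 VA=0x705C0800BAB (r,kernel):
  L0: frame=0x1E idx=14 entry=0x1F007 [P=1 RW=1 US=1 PS=0]
  L1: frame=0x1F idx=23 entry=0x21007 [P=1 RW=1 US=1 PS=0]
  L2: frame=0x21 idx=4 entry=0x25087 [P=1 RW=1 US=1 PS=1]
  ✓ 0x25BAB (huge @L2)  — 3 lookups
#1 VA=0xA84C1817898 (r,user):
  L0: frame=0x1E idx=21 entry=0x27007 [P=1 RW=1 US=1 PS=0]
  L1: frame=0x27 idx=19 entry=0x2B007 [P=1 RW=1 US=1 PS=0]
  L2: frame=0x2B idx=12 entry=0x2F007 [P=1 RW=1 US=1 PS=0]
  L3: frame=0x2F idx=23 entry=0x30007 [P=1 RW=1 US=1 PS=0]
  ✓ 0x30898  — 4 lookups
#2 VA=0xA000380D2D7 (r,user):
  L0: frame=0x1E idx=20 entry=0x31007 [P=1 RW=1 US=1 PS=0]
  L1: frame=0x31 idx=0 entry=0x33007 [P=1 RW=1 US=1 PS=0]
  L2: frame=0x33 idx=28 entry=0x35007 [P=1 RW=1 US=1 PS=0]
  L3: frame=0x35 idx=13 entry=0x37007 [P=1 RW=1 US=1 PS=0]
  ✓ 0x372D7  — 4 lookups
#3 VA=0x30600E00BB5 (r,kernel):
  L0: frame=0x1E idx=6 entry=0x3B007 [P=1 RW=1 US=1 PS=0]
  L1: frame=0x3B idx=24 entry=0x3E007 [P=1 RW=1 US=1 PS=0]
  L2: frame=0x3E idx=7 entry=0x40087 [P=1 RW=1 US=1 PS=1]
  ✓ 0x40BB5 (huge @L2)  — 3 lookups
#4 VA=0xD844000004C (r,user):
  L0: frame=0x1E idx=27 entry=0x44007 [P=1 RW=1 US=1 PS=0]
  L1: frame=0x44 idx=17 entry=0x48087 [P=1 RW=1 US=1 PS=1]
  ✓ 0x4804C (huge @L1)  — 2 lookups
#5 VA=0x68001417B61 (r,user):
  L0: frame=0x1E idx=13 entry=0x4B007 [P=1 RW=1 US=1 PS=0]
  L1: frame=0x4B idx=0 entry=0x4C007 [P=1 RW=1 US=1 PS=0]
  L2: frame=0x4C idx=10 entry=0x4F007 [P=1 RW=1 US=1 PS=0]
  L3: frame=0x4F idx=23 entry=0x51003 [P=1 RW=1 US=0 PS=0]
  ⇒ fault: PROTECTION_VIOLATION  — 4 lookups
#6 VA=0xE0302810016 (r,kernel):
  L0: frame=0x1E idx=28 entry=0x52007 [P=1 RW=1 US=1 PS=0]
  L1: frame=0x52 idx=12 entry=0x54007 [P=1 RW=1 US=1 PS=0]
  L2: frame=0x54 idx=20 entry=0x56007 [P=1 RW=1 US=1 PS=0]
  L3: frame=0x56 idx=16 entry=0x57007 [P=1 RW=1 US=1 PS=0]
  ✓ 0x57016  — 4 lookups
#7 VA=0xE80000002C3 (r,user):
  L0: frame=0x1E idx=29 entry=0x59087 [P=1 RW=1 US=1 PS=1]
  ✓ 0x592C3 (huge @L0)  — 1 lookups

TLB: [["0x705C0800", "0x25"], ["0xA84C1817", "0x30"], ["0xA000380D", "0x37"], ["0x30600E00", "0x40"], ["0xD8440000", "0x48"], ["0xE0302810", "0x57"], ["0xE8000000", "0x59"]]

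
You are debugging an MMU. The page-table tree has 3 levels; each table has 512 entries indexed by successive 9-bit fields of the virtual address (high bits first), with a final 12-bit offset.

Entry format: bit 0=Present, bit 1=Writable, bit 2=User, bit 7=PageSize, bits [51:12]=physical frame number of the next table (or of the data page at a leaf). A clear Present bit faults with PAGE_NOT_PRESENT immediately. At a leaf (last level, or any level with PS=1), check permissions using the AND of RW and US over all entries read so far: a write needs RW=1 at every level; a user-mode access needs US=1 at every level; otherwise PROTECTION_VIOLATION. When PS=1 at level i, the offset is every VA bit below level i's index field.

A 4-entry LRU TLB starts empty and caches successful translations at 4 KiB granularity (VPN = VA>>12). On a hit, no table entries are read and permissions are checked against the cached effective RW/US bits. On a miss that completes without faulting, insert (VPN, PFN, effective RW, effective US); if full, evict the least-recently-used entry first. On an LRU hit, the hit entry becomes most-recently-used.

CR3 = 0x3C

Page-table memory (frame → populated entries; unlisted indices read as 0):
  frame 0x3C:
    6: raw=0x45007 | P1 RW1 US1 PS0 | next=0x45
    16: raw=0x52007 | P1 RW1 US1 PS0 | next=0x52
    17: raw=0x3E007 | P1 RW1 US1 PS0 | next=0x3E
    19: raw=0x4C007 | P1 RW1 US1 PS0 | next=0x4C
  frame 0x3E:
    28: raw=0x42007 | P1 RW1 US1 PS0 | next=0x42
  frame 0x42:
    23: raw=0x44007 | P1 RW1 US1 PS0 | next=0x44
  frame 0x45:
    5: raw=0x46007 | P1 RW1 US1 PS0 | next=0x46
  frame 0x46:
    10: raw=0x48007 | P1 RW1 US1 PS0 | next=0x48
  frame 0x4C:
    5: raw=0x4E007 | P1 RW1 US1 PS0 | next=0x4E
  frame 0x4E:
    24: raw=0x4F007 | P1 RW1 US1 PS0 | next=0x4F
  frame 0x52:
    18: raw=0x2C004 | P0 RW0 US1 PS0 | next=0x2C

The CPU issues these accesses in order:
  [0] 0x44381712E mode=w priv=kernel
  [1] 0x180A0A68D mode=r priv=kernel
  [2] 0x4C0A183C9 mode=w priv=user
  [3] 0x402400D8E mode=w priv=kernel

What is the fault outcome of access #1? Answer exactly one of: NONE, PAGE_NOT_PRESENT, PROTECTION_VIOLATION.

Trace:
#0 VA=0x44381712E (w,kernel):
  L0: frame=0x3C idx=17 entry=0x3E007 [P=1 RW=1 US=1 PS=0]
  L1: frame=0x3E idx=28 entry=0x42007 [P=1 RW=1 US=1 PS=0]
  L2: frame=0x42 idx=23 entry=0x44007 [P=1 RW=1 US=1 PS=0]
  ✓ 0x4412E  — 3 lookups
#1 VA=0x180A0A68D (r,kernel):
  L0: frame=0x3C idx=6 entry=0x45007 [P=1 RW=1 US=1 PS=0]
  L1: frame=0x45 idx=5 entry=0x46007 [P=1 RW=1 US=1 PS=0]
  L2: frame=0x46 idx=10 entry=0x48007 [P=1 RW=1 US=1 PS=0]
  ✓ 0x4868D  — 3 lookups
#2 VA=0x4C0A183C9 (w,user):
  L0: frame=0x3C idx=19 entry=0x4C007 [P=1 RW=1 US=1 PS=0]
  L1: frame=0x4C idx=5 entry=0x4E007 [P=1 RW=1 US=1 PS=0]
  L2: frame=0x4E idx=24 entry=0x4F007 [P=1 RW=1 US=1 PS=0]
  ✓ 0x4F3C9  — 3 lookups
#3 VA=0x402400D8E (w,kernel):
  L0: frame=0x3C idx=16 entry=0x52007 [P=1 RW=1 US=1 PS=0]
  L1: frame=0x52 idx=18 entry=0x2C004 [P=0 RW=0 US=1 PS=0]
  → PAGE_NOT_PRESENT  (2 entries read)

Access #1 fault: NONE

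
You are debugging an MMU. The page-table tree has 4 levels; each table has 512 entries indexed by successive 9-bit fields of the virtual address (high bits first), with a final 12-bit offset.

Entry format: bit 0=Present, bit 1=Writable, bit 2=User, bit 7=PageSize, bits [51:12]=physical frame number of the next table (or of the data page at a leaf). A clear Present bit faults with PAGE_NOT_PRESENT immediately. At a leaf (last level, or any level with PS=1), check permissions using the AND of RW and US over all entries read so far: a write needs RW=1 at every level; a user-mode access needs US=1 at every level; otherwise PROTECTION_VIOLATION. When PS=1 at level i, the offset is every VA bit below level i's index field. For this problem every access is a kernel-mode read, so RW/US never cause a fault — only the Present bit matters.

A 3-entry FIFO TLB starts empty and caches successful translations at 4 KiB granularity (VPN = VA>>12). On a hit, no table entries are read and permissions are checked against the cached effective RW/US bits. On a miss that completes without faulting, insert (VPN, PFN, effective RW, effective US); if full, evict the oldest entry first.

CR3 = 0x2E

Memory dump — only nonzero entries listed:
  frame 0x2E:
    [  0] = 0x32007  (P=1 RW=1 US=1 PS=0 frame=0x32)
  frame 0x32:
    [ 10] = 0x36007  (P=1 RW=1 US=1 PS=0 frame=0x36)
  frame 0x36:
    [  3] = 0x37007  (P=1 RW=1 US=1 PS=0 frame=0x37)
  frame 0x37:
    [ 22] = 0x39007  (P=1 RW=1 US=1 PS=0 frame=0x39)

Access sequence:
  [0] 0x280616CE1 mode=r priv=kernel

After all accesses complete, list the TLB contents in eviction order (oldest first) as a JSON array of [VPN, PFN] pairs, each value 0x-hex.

Trace:
#0 VA=0x280616CE1 (r,kernel):
  L0: frame=0x2E idx=0 entry=0x32007 [P=1 RW=1 US=1 PS=0]
  L1: frame=0x32 idx=10 entry=0x36007 [P=1 RW=1 US=1 PS=0]
  L2: frame=0x36 idx=3 entry=0x37007 [P=1 RW=1 US=1 PS=0]
  L3: frame=0x37 idx=22 entry=0x39007 [P=1 RW=1 US=1 PS=0]
  ✓ 0x39CE1  — 4 lookups

TLB: [["0x280616", "0x39"]]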